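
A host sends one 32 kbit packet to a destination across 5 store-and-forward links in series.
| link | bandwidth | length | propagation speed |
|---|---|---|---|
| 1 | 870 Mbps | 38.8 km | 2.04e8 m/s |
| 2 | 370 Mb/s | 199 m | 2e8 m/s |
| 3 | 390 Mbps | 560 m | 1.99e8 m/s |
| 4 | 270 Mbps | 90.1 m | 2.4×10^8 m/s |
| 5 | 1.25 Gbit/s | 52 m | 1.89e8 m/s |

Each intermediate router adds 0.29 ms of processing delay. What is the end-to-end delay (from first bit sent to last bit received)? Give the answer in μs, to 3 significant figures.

1700 μs

L = 32000 bits.
Transmission delays (L/R per hop): 36.7816, 86.4865, 82.0513, 118.519, 25.6 μs; sum = 349.438 μs.
Propagation delays (d/s per hop): 190.196, 0.995, 2.81407, 0.375417, 0.275132 μs; sum = 194.656 μs.
Processing at 4 router(s): 4 × 0.29 ms = 1160 μs.
End-to-end = 1700 μs.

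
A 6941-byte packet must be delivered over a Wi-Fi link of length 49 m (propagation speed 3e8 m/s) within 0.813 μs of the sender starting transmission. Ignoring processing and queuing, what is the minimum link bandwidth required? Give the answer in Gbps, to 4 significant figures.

L = 55528 bits.
Propagation delay = 49 / 300000000 = 0.163333 μs.
Transmission budget = 0.813 − 0.163333 = 0.649667 μs.
R ≥ L / t_tx = 55528 bits / 6.49667e-07 s = 85.47 Gbps.

85.47 Gbps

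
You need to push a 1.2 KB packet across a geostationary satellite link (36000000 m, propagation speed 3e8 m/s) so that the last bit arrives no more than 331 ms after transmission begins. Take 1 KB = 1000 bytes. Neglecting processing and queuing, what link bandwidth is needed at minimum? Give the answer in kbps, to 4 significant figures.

45.50 kbps

L = 9600 bits.
Propagation delay = 36000000 / 300000000 = 120 ms.
Transmission budget = 331 − 120 = 211 ms.
R ≥ L / t_tx = 9600 bits / 0.211 s = 45.50 kbps.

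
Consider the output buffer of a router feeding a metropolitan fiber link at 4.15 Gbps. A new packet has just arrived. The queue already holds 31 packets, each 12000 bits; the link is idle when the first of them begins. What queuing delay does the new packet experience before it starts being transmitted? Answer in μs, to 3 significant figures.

89.6 μs

Each queued packet: L/R = 12000/4.15e+09 = 2.89157 μs.
31 queued → 89.6386 μs.
Queuing delay = 89.6 μs.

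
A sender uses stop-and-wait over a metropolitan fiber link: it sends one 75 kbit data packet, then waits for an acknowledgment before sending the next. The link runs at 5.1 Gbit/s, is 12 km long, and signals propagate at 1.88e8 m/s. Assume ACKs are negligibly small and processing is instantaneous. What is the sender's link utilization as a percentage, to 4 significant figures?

10.33 %

t_tx = L/R = 75000/5100000000 = 1.47059e-05 s.
t_prop = 12000/188000000 = 6.38298e-05 s; RTT = 0.00012766 s.
Cycle = t_tx + RTT = 0.000142365 s.
Utilization = t_tx / cycle = 1.47059e-05/0.000142365 = 10.33 %.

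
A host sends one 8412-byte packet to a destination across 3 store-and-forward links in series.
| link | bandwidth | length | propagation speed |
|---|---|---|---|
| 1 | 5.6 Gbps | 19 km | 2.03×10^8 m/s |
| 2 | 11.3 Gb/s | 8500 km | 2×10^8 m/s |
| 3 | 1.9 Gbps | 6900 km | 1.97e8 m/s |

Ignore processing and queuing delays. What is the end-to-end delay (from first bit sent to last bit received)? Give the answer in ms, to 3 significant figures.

L = 8412 × 8 = 67296 bits.
Transmission delays (L/R per hop): 0.0120171, 0.0059554, 0.0354189 ms; sum = 0.0533915 ms.
Propagation delays (d/s per hop): 0.0935961, 42.5, 35.0254 ms; sum = 77.619 ms.
End-to-end = 77.7 ms.

77.7 ms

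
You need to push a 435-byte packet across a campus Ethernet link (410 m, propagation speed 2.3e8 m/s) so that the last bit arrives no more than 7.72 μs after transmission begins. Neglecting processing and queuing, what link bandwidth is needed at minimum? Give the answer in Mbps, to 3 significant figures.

L = 3480 bits.
Propagation delay = 410 / 2.3e+08 = 1.78261 μs.
Transmission budget = 7.72 − 1.78261 = 5.93739 μs.
R ≥ L / t_tx = 3480 bits / 5.93739e-06 s = 586 Mbps.

586 Mbps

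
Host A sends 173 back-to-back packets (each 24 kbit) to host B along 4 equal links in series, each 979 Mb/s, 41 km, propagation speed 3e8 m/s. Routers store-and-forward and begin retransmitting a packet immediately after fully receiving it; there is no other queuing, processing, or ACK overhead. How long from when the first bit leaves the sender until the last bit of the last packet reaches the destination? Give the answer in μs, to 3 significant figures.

4860 μs

Per-hop transmission t_tx = L/R = 24000/979000000 = 24.5148 μs.
Per-hop propagation t_prop = 41000/300000000 = 136.667 μs.
Pipeline fill: first packet needs 4·t_tx to clear all hops; remaining 172 packets each add one t_tx.
Total = (4+173-1)·t_tx + 4·t_prop = 176·24.5148 + 4·136.667 = 4860 μs.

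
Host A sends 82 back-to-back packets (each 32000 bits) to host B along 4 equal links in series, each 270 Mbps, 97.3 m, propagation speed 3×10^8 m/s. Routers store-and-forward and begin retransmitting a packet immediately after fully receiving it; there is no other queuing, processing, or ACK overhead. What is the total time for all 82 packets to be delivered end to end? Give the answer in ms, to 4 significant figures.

10.08 ms

Per-hop transmission t_tx = L/R = 32000/270000000 = 0.118519 ms.
Per-hop propagation t_prop = 97.3/300000000 = 0.000324333 ms.
Pipeline fill: first packet needs 4·t_tx to clear all hops; remaining 81 packets each add one t_tx.
Total = (4+82-1)·t_tx + 4·t_prop = 85·0.118519 + 4·0.000324333 = 10.08 ms.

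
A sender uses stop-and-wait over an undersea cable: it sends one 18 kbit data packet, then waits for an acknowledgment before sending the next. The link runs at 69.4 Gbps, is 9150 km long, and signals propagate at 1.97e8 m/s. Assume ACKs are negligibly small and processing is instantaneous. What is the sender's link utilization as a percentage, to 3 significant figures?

t_tx = L/R = 18000/69400000000 = 2.59366e-07 s.
t_prop = 9150000/197000000 = 0.0464467 s; RTT = 0.0928934 s.
Cycle = t_tx + RTT = 0.0928937 s.
Utilization = t_tx / cycle = 2.59366e-07/0.0928937 = 0.000279 %.

0.000279 %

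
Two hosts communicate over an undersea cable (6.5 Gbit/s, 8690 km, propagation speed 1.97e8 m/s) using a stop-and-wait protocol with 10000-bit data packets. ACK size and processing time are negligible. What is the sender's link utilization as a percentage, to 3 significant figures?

t_tx = L/R = 10000/6500000000 = 1.53846e-06 s.
t_prop = 8690000/197000000 = 0.0441117 s; RTT = 0.0882234 s.
Cycle = t_tx + RTT = 0.0882249 s.
Utilization = t_tx / cycle = 1.53846e-06/0.0882249 = 0.00174 %.

0.00174 %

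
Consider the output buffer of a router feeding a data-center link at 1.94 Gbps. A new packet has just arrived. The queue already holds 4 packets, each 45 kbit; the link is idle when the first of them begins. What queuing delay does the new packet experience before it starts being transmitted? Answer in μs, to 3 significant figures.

92.8 μs

Each queued packet: L/R = 45000/1940000000 = 23.1959 μs.
4 queued → 92.7835 μs.
Queuing delay = 92.8 μs.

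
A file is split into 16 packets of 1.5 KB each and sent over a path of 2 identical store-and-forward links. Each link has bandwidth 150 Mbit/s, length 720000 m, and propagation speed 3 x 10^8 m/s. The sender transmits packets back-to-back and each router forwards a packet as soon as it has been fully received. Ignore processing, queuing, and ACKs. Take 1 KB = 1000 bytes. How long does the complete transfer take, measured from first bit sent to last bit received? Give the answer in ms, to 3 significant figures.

6.16 ms

Per-hop transmission t_tx = L/R = 12000/150000000 = 0.08 ms.
Per-hop propagation t_prop = 720000/300000000 = 2.4 ms.
Pipeline fill: first packet needs 2·t_tx to clear all hops; remaining 15 packets each add one t_tx.
Total = (2+16-1)·t_tx + 2·t_prop = 17·0.08 + 2·2.4 = 6.16 ms.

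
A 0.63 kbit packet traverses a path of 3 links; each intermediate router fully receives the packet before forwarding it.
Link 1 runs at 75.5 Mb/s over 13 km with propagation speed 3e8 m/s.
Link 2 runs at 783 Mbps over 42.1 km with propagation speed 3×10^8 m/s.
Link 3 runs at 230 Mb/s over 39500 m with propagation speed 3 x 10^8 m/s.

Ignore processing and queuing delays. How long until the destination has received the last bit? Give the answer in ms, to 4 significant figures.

0.3272 ms

L = 630 bits.
Transmission delays (L/R per hop): 0.00834437, 0.000804598, 0.00273913 ms; sum = 0.0118881 ms.
Propagation delays (d/s per hop): 0.0433333, 0.140333, 0.131667 ms; sum = 0.315333 ms.
End-to-end = 0.3272 ms.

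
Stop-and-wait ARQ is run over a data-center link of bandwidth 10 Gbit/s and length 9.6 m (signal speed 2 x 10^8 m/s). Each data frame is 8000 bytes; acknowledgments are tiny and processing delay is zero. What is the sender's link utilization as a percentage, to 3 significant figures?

98.5 %

t_tx = L/R = 64000/10000000000 = 6.4e-06 s.
t_prop = 9.6/200000000 = 4.8e-08 s; RTT = 9.6e-08 s.
Cycle = t_tx + RTT = 6.496e-06 s.
Utilization = t_tx / cycle = 6.4e-06/6.496e-06 = 98.5 %.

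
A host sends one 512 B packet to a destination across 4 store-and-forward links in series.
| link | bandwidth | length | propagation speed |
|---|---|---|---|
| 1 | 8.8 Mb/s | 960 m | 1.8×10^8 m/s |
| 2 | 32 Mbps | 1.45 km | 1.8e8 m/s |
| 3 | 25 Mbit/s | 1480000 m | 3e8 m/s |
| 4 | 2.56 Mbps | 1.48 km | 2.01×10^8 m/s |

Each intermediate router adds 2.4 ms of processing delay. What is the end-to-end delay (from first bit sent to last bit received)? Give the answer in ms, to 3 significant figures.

14.5 ms

L = 512 × 8 = 4096 bits.
Transmission delays (L/R per hop): 0.465455, 0.128, 0.16384, 1.6 ms; sum = 2.35729 ms.
Propagation delays (d/s per hop): 0.00533333, 0.00805556, 4.93333, 0.00736318 ms; sum = 4.95409 ms.
Processing at 3 router(s): 3 × 2.4 ms = 7.2 ms.
End-to-end = 14.5 ms.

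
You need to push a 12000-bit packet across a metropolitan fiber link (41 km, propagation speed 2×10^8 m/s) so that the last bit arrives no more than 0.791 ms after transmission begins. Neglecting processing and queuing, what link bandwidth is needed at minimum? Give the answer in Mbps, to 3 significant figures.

Propagation delay = 41000 / 200000000 = 0.205 ms.
Transmission budget = 0.791 − 0.205 = 0.586 ms.
R ≥ L / t_tx = 12000 bits / 0.000586 s = 20.5 Mbps.

20.5 Mbps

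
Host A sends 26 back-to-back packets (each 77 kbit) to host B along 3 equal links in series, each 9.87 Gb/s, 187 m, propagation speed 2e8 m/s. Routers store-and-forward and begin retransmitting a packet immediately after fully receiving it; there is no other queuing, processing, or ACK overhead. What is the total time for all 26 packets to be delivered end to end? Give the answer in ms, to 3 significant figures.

0.221 ms

Per-hop transmission t_tx = L/R = 77000/9870000000 = 0.00780142 ms.
Per-hop propagation t_prop = 187/200000000 = 0.000935 ms.
Pipeline fill: first packet needs 3·t_tx to clear all hops; remaining 25 packets each add one t_tx.
Total = (3+26-1)·t_tx + 3·t_prop = 28·0.00780142 + 3·0.000935 = 0.221 ms.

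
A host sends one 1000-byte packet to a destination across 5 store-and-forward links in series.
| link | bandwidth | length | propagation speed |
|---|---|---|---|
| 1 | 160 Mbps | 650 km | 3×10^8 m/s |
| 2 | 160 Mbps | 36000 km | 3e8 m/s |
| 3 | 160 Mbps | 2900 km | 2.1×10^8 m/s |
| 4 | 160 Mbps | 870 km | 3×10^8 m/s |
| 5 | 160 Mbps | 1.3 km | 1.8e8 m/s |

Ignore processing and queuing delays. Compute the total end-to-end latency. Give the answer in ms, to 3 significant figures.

L = 1000 × 8 = 8000 bits.
Transmission delay per hop = L/R = 8000/160000000 = 0.05 ms; 5 hops → 0.25 ms.
Propagation delays (d/s per hop): 2.16667, 120, 13.8095, 2.9, 0.00722222 ms; sum = 138.883 ms.
End-to-end = 139 ms.

139 ms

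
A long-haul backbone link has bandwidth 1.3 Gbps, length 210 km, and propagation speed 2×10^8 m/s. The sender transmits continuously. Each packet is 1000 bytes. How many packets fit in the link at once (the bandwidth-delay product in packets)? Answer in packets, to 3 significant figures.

Propagation delay = 210000 / 200000000 = 0.00105 s.
BDP = R × t_prop = 1300000000 × 0.00105 = 1365000 bits.
In packets of 8000 bits: 171 packets.

171 packets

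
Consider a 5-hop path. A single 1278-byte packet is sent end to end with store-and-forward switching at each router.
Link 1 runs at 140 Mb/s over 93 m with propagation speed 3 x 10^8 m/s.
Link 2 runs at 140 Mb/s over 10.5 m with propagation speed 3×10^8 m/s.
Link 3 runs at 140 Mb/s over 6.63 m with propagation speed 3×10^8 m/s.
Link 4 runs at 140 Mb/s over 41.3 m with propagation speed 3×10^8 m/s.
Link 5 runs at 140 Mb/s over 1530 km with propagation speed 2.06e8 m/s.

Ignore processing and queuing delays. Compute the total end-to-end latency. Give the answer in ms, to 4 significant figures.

L = 1278 × 8 = 10224 bits.
Transmission delay per hop = L/R = 10224/140000000 = 0.0730286 ms; 5 hops → 0.365143 ms.
Propagation delays (d/s per hop): 0.00031, 3.5e-05, 2.21e-05, 0.000137667, 7.42718 ms; sum = 7.42769 ms.
End-to-end = 7.793 ms.

7.793 ms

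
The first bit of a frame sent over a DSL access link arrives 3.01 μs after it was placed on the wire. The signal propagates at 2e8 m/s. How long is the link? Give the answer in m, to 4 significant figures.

d = s × t_prop = 200000000 × 3.01e-06 = 602.0 m.

602.0 m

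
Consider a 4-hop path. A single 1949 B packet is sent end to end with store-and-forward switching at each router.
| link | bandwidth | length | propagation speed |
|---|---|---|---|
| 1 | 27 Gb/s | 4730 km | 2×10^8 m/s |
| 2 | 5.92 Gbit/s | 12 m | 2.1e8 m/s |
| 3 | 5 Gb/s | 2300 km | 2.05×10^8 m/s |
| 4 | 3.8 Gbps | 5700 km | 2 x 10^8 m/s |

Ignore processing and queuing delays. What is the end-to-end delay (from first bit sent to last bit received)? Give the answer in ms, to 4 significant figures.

L = 1949 × 8 = 15592 bits.
Transmission delays (L/R per hop): 0.000577481, 0.00263378, 0.0031184, 0.00410316 ms; sum = 0.0104328 ms.
Propagation delays (d/s per hop): 23.65, 5.71429e-05, 11.2195, 28.5 ms; sum = 63.3696 ms.
End-to-end = 63.38 ms.

63.38 ms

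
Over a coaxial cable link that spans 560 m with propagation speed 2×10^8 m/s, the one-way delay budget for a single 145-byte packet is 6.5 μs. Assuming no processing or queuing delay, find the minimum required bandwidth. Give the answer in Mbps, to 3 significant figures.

314 Mbps

L = 1160 bits.
Propagation delay = 560 / 200000000 = 2.8 μs.
Transmission budget = 6.5 − 2.8 = 3.7 μs.
R ≥ L / t_tx = 1160 bits / 3.7e-06 s = 314 Mbps.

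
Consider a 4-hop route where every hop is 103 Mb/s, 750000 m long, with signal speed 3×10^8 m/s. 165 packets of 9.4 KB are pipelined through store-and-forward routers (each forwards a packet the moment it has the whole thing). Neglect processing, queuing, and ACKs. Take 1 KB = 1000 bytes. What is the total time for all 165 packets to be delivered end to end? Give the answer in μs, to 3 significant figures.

133000 μs

Per-hop transmission t_tx = L/R = 75200/103000000 = 730.097 μs.
Per-hop propagation t_prop = 750000/300000000 = 2500 μs.
Pipeline fill: first packet needs 4·t_tx to clear all hops; remaining 164 packets each add one t_tx.
Total = (4+165-1)·t_tx + 4·t_prop = 168·730.097 + 4·2500 = 133000 μs.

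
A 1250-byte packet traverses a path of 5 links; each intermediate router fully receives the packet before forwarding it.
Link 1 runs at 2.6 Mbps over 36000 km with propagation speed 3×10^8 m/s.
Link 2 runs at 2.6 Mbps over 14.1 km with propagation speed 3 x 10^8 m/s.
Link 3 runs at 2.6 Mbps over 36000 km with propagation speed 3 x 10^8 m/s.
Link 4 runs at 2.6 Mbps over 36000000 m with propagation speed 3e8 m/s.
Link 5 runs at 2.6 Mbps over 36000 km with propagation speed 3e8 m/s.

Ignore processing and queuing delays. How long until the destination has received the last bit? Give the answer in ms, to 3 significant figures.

L = 1250 × 8 = 10000 bits.
Transmission delay per hop = L/R = 10000/2600000 = 3.84615 ms; 5 hops → 19.2308 ms.
Propagation delays (d/s per hop): 120, 0.047, 120, 120, 120 ms; sum = 480.047 ms.
End-to-end = 499 ms.

499 ms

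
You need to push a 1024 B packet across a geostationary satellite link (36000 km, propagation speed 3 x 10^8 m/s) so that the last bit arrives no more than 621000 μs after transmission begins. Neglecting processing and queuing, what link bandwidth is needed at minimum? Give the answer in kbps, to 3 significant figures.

16.4 kbps

L = 8192 bits.
Propagation delay = 36000000 / 300000000 = 120000 μs.
Transmission budget = 621000 − 120000 = 501000 μs.
R ≥ L / t_tx = 8192 bits / 0.501 s = 16.4 kbps.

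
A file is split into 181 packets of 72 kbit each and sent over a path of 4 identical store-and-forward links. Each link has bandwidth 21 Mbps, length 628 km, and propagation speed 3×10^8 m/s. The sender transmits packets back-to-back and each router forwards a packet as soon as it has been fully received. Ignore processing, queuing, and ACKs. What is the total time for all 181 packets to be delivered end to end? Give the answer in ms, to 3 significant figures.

Per-hop transmission t_tx = L/R = 72000/21000000 = 3.42857 ms.
Per-hop propagation t_prop = 628000/300000000 = 2.09333 ms.
Pipeline fill: first packet needs 4·t_tx to clear all hops; remaining 180 packets each add one t_tx.
Total = (4+181-1)·t_tx + 4·t_prop = 184·3.42857 + 4·2.09333 = 639 ms.

639 ms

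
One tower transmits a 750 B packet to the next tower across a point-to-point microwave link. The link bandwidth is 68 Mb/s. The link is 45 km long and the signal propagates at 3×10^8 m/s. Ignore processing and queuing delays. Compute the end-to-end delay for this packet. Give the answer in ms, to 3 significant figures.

L = 750 × 8 = 6000 bits.
Transmission delay = L/R = 6000 / 68000000 = 0.0882353 ms.
Propagation delay = d/s = 45000 m / 300000000 m/s = 0.15 ms.
Total = 0.238 ms.

0.238 ms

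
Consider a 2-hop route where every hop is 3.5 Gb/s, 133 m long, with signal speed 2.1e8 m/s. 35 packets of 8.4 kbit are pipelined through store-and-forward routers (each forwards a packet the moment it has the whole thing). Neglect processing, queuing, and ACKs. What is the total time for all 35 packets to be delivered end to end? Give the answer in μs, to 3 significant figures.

Per-hop transmission t_tx = L/R = 8400/3500000000 = 2.4 μs.
Per-hop propagation t_prop = 133/210000000 = 0.633333 μs.
Pipeline fill: first packet needs 2·t_tx to clear all hops; remaining 34 packets each add one t_tx.
Total = (2+35-1)·t_tx + 2·t_prop = 36·2.4 + 2·0.633333 = 87.7 μs.

87.7 μs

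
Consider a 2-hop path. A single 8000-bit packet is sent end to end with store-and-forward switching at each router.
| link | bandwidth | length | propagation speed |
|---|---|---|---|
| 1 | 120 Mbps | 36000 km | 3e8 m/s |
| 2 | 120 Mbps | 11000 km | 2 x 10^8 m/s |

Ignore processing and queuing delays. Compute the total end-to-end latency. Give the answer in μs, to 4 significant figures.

175100 μs

Transmission delay per hop = L/R = 8000/120000000 = 66.6667 μs; 2 hops → 133.333 μs.
Propagation delays (d/s per hop): 120000, 55000 μs; sum = 175000 μs.
End-to-end = 175100 μs.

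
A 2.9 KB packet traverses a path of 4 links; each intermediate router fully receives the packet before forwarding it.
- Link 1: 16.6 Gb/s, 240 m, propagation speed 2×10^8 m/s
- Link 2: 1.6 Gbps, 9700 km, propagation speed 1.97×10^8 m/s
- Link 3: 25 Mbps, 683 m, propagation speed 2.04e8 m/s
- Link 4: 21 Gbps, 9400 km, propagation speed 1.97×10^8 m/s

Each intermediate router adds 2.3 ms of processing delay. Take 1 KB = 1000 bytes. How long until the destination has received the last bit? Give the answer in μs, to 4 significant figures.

104800 μs

L = 23200 bits.
Transmission delays (L/R per hop): 1.39759, 14.5, 928, 1.10476 μs; sum = 945.002 μs.
Propagation delays (d/s per hop): 1.2, 49238.6, 3.34804, 47715.7 μs; sum = 96958.9 μs.
Processing at 3 router(s): 3 × 2.3 ms = 6900 μs.
End-to-end = 104800 μs.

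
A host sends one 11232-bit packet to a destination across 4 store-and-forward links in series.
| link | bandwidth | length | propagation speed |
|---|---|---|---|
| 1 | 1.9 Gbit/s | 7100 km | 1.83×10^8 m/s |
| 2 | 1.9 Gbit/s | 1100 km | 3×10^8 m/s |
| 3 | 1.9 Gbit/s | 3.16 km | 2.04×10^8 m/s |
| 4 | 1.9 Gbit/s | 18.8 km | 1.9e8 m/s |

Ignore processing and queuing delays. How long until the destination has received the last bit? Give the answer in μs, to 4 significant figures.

Transmission delay per hop = L/R = 11232/1900000000 = 5.91158 μs; 4 hops → 23.6463 μs.
Propagation delays (d/s per hop): 38797.8, 3666.67, 15.4902, 98.9474 μs; sum = 42578.9 μs.
End-to-end = 42600 μs.

42600 μs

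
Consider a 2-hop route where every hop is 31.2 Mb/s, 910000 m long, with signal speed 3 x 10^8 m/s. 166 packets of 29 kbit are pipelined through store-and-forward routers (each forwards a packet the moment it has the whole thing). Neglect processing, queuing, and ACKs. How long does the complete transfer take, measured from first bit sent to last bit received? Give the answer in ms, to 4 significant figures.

161.3 ms

Per-hop transmission t_tx = L/R = 29000/31200000 = 0.929487 ms.
Per-hop propagation t_prop = 910000/300000000 = 3.03333 ms.
Pipeline fill: first packet needs 2·t_tx to clear all hops; remaining 165 packets each add one t_tx.
Total = (2+166-1)·t_tx + 2·t_prop = 167·0.929487 + 2·3.03333 = 161.3 ms.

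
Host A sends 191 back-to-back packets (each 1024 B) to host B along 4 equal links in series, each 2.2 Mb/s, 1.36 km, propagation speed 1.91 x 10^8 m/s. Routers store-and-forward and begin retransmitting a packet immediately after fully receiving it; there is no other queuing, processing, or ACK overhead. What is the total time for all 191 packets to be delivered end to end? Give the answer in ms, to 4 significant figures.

Per-hop transmission t_tx = L/R = 8192/2200000 = 3.72364 ms.
Per-hop propagation t_prop = 1360/191000000 = 0.00712042 ms.
Pipeline fill: first packet needs 4·t_tx to clear all hops; remaining 190 packets each add one t_tx.
Total = (4+191-1)·t_tx + 4·t_prop = 194·3.72364 + 4·0.00712042 = 722.4 ms.

722.4 ms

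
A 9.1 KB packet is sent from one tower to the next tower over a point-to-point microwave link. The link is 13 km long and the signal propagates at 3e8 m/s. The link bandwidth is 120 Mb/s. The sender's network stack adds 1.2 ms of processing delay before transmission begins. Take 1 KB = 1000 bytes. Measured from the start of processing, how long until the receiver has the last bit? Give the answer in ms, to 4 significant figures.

L = 72800 bits.
Transmission delay = L/R = 72800 / 120000000 = 0.606667 ms.
Propagation delay = d/s = 13000 m / 300000000 m/s = 0.0433333 ms.
Plus processing delay 1.2 ms = 1.2 ms.
Total = 1.850 ms.

1.850 ms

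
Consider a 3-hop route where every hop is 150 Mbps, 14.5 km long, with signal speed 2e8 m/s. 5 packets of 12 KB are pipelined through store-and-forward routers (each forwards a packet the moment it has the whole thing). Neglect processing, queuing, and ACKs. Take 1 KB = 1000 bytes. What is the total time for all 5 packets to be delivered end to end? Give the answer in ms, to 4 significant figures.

Per-hop transmission t_tx = L/R = 96000/150000000 = 0.64 ms.
Per-hop propagation t_prop = 14500/200000000 = 0.0725 ms.
Pipeline fill: first packet needs 3·t_tx to clear all hops; remaining 4 packets each add one t_tx.
Total = (3+5-1)·t_tx + 3·t_prop = 7·0.64 + 3·0.0725 = 4.698 ms.

4.698 ms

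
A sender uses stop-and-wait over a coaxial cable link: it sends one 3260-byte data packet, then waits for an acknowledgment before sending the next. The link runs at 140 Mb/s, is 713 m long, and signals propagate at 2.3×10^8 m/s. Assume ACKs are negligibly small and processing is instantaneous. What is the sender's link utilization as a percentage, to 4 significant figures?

96.78 %

t_tx = L/R = 26080/140000000 = 0.000186286 s.
t_prop = 713/2.3e+08 = 3.1e-06 s; RTT = 6.2e-06 s.
Cycle = t_tx + RTT = 0.000192486 s.
Utilization = t_tx / cycle = 0.000186286/0.000192486 = 96.78 %.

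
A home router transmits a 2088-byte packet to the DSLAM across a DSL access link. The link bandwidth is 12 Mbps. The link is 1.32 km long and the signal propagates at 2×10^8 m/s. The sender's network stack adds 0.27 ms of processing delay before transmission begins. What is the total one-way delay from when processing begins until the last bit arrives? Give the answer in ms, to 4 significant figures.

L = 2088 × 8 = 16704 bits.
Transmission delay = L/R = 16704 / 12000000 = 1.392 ms.
Propagation delay = d/s = 1320 m / 200000000 m/s = 0.0066 ms.
Plus processing delay 0.27 ms = 0.27 ms.
Total = 1.669 ms.

1.669 ms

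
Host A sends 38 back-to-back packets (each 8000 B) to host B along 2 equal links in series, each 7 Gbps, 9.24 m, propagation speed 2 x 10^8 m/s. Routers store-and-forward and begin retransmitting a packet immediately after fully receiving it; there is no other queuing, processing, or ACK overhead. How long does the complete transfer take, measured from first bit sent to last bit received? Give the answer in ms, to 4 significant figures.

Per-hop transmission t_tx = L/R = 64000/7000000000 = 0.00914286 ms.
Per-hop propagation t_prop = 9.24/200000000 = 4.62e-05 ms.
Pipeline fill: first packet needs 2·t_tx to clear all hops; remaining 37 packets each add one t_tx.
Total = (2+38-1)·t_tx + 2·t_prop = 39·0.00914286 + 2·4.62e-05 = 0.3567 ms.

0.3567 ms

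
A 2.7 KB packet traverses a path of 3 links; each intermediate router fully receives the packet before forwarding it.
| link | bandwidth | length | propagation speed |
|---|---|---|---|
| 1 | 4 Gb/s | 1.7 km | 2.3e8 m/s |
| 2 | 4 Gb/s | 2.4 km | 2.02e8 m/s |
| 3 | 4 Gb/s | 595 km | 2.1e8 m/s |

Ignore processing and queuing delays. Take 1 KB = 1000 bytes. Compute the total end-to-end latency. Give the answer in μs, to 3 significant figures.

L = 21600 bits.
Transmission delay per hop = L/R = 21600/4000000000 = 5.4 μs; 3 hops → 16.2 μs.
Propagation delays (d/s per hop): 7.3913, 11.8812, 2833.33 μs; sum = 2852.61 μs.
End-to-end = 2870 μs.

2870 μs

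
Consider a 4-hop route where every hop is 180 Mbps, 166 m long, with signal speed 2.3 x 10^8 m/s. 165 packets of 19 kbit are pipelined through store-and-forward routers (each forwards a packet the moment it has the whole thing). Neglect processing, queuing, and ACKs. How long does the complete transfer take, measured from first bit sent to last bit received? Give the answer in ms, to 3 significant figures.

Per-hop transmission t_tx = L/R = 19000/180000000 = 0.105556 ms.
Per-hop propagation t_prop = 166/2.3e+08 = 0.000721739 ms.
Pipeline fill: first packet needs 4·t_tx to clear all hops; remaining 164 packets each add one t_tx.
Total = (4+165-1)·t_tx + 4·t_prop = 168·0.105556 + 4·0.000721739 = 17.7 ms.

17.7 ms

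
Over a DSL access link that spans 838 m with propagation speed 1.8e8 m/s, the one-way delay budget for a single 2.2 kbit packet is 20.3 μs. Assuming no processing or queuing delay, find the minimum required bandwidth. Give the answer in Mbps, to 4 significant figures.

Propagation delay = 838 / 180000000 = 4.65556 μs.
Transmission budget = 20.3 − 4.65556 = 15.6444 μs.
R ≥ L / t_tx = 2200 bits / 1.56444e-05 s = 140.6 Mbps.

140.6 Mbps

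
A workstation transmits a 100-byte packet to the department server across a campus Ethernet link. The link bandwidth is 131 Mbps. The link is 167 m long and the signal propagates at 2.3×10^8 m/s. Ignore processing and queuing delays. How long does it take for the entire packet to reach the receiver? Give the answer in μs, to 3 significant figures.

L = 100 × 8 = 800 bits.
Transmission delay = L/R = 800 / 131000000 = 6.10687 μs.
Propagation delay = d/s = 167 m / 2.3e+08 m/s = 0.726087 μs.
Total = 6.83 μs.

6.83 μs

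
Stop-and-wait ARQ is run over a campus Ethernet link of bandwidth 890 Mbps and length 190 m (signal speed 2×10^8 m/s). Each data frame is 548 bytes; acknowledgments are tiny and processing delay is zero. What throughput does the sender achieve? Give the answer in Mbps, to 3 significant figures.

t_tx = L/R = 4384/890000000 = 4.92584e-06 s.
t_prop = 190/200000000 = 9.5e-07 s; RTT = 1.9e-06 s.
Cycle = t_tx + RTT = 6.82584e-06 s.
Throughput = L / cycle = 4384 / 6.82584e-06 = 642 Mbps.

642 Mbps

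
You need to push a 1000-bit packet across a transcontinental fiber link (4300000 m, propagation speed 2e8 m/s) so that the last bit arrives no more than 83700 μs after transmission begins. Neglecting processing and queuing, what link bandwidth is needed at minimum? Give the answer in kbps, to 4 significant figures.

Propagation delay = 4300000 / 200000000 = 21500 μs.
Transmission budget = 83700 − 21500 = 62200 μs.
R ≥ L / t_tx = 1000 bits / 0.0622 s = 16.08 kbps.

16.08 kbps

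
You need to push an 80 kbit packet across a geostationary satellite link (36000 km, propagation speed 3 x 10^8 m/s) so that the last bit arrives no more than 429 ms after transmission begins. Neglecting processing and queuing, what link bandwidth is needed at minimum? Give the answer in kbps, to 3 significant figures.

Propagation delay = 36000000 / 300000000 = 120 ms.
Transmission budget = 429 − 120 = 309 ms.
R ≥ L / t_tx = 80000 bits / 0.309 s = 259 kbps.

259 kbps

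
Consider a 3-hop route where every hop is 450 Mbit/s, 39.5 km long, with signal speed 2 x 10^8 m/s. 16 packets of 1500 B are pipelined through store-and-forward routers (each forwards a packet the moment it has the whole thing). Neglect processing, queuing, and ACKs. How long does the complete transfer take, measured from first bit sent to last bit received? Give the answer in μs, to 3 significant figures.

1070 μs

Per-hop transmission t_tx = L/R = 12000/450000000 = 26.6667 μs.
Per-hop propagation t_prop = 39500/200000000 = 197.5 μs.
Pipeline fill: first packet needs 3·t_tx to clear all hops; remaining 15 packets each add one t_tx.
Total = (3+16-1)·t_tx + 3·t_prop = 18·26.6667 + 3·197.5 = 1070 μs.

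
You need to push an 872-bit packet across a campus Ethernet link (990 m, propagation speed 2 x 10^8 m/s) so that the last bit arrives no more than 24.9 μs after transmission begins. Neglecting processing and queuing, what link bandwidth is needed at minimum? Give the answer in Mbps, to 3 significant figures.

Propagation delay = 990 / 200000000 = 4.95 μs.
Transmission budget = 24.9 − 4.95 = 19.95 μs.
R ≥ L / t_tx = 872 bits / 1.995e-05 s = 43.7 Mbps.

43.7 Mbps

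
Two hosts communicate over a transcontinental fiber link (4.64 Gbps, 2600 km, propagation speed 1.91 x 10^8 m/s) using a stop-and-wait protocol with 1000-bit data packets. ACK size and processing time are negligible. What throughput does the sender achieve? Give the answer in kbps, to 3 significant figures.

t_tx = L/R = 1000/4640000000 = 2.15517e-07 s.
t_prop = 2600000/191000000 = 0.0136126 s; RTT = 0.0272251 s.
Cycle = t_tx + RTT = 0.0272253 s.
Throughput = L / cycle = 1000 / 0.0272253 = 36.7 kbps.

36.7 kbps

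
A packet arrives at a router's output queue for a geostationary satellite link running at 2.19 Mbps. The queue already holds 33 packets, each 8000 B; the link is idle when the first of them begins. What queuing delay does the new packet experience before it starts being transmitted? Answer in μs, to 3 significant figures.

964000 μs

Each queued packet: L/R = 64000/2190000 = 29223.7 μs.
33 queued → 964384 μs.
Queuing delay = 964000 μs.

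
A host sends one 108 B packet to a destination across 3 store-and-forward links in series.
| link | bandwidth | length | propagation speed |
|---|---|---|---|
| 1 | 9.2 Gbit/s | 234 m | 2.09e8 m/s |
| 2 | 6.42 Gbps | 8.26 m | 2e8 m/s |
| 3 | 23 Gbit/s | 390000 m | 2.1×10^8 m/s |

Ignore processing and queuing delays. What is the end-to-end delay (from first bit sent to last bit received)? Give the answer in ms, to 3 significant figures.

1.86 ms

L = 108 × 8 = 864 bits.
Transmission delays (L/R per hop): 9.3913e-05, 0.000134579, 3.75652e-05 ms; sum = 0.000266058 ms.
Propagation delays (d/s per hop): 0.00111962, 4.13e-05, 1.85714 ms; sum = 1.8583 ms.
End-to-end = 1.86 ms.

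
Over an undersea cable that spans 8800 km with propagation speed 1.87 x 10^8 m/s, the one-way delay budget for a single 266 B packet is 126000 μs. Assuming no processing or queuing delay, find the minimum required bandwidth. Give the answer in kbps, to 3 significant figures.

27.0 kbps

L = 2128 bits.
Propagation delay = 8800000 / 187000000 = 47058.8 μs.
Transmission budget = 126000 − 47058.8 = 78941.2 μs.
R ≥ L / t_tx = 2128 bits / 0.0789412 s = 27.0 kbps.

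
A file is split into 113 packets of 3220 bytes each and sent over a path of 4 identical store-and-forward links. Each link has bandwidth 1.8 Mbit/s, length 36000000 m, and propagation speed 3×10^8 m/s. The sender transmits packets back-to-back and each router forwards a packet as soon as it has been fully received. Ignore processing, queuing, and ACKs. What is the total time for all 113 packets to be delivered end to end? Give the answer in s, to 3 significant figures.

Per-hop transmission t_tx = L/R = 25760/1800000 = 0.0143111 s.
Per-hop propagation t_prop = 36000000/300000000 = 0.12 s.
Pipeline fill: first packet needs 4·t_tx to clear all hops; remaining 112 packets each add one t_tx.
Total = (4+113-1)·t_tx + 4·t_prop = 116·0.0143111 + 4·0.12 = 2.14 s.

2.14 s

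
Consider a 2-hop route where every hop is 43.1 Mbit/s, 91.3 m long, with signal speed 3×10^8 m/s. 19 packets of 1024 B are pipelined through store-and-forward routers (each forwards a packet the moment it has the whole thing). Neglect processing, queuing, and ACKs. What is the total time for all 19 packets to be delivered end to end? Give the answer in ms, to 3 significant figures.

Per-hop transmission t_tx = L/R = 8192/43100000 = 0.19007 ms.
Per-hop propagation t_prop = 91.3/300000000 = 0.000304333 ms.
Pipeline fill: first packet needs 2·t_tx to clear all hops; remaining 18 packets each add one t_tx.
Total = (2+19-1)·t_tx + 2·t_prop = 20·0.19007 + 2·0.000304333 = 3.80 ms.

3.80 ms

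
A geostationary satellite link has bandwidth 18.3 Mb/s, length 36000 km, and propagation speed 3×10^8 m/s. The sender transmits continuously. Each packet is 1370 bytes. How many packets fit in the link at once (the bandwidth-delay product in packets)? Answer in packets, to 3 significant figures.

200 packets

Propagation delay = 36000000 / 300000000 = 0.12 s.
BDP = R × t_prop = 18300000 × 0.12 = 2196000 bits.
In packets of 10960 bits: 200 packets.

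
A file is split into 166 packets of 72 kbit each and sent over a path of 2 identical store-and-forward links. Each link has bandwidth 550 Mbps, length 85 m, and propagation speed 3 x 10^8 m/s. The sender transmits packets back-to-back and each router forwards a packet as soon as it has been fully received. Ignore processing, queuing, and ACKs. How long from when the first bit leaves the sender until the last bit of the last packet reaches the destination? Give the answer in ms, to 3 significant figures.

Per-hop transmission t_tx = L/R = 72000/550000000 = 0.130909 ms.
Per-hop propagation t_prop = 85/300000000 = 0.000283333 ms.
Pipeline fill: first packet needs 2·t_tx to clear all hops; remaining 165 packets each add one t_tx.
Total = (2+166-1)·t_tx + 2·t_prop = 167·0.130909 + 2·0.000283333 = 21.9 ms.

21.9 ms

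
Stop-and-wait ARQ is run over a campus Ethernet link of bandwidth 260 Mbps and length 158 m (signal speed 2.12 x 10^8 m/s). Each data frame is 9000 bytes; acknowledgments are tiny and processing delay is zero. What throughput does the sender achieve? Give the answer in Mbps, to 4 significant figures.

258.6 Mbps

t_tx = L/R = 72000/260000000 = 0.000276923 s.
t_prop = 158/212000000 = 7.45283e-07 s; RTT = 1.49057e-06 s.
Cycle = t_tx + RTT = 0.000278414 s.
Throughput = L / cycle = 72000 / 0.000278414 = 258.6 Mbps.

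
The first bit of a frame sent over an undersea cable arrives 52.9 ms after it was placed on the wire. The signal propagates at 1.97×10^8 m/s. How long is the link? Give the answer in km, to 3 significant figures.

d = s × t_prop = 197000000 × 0.0529 = 10400 km.

10400 km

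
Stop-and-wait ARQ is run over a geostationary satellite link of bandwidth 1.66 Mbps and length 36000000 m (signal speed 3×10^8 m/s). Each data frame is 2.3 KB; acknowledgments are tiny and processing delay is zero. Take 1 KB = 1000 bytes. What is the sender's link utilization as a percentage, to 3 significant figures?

t_tx = L/R = 18400/1660000 = 0.0110843 s.
t_prop = 36000000/300000000 = 0.12 s; RTT = 0.24 s.
Cycle = t_tx + RTT = 0.251084 s.
Utilization = t_tx / cycle = 0.0110843/0.251084 = 4.41 %.

4.41 %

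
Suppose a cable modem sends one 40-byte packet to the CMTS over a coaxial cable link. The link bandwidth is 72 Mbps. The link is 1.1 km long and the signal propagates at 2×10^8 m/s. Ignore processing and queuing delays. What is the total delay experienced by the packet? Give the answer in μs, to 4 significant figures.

L = 40 × 8 = 320 bits.
Transmission delay = L/R = 320 / 72000000 = 4.44444 μs.
Propagation delay = d/s = 1100 m / 200000000 m/s = 5.5 μs.
Total = 9.944 μs.

9.944 μs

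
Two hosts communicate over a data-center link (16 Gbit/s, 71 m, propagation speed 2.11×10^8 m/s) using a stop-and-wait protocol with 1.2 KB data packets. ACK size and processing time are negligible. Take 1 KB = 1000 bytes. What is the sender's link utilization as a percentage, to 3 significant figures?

t_tx = L/R = 9600/16000000000 = 6e-07 s.
t_prop = 71/211000000 = 3.36493e-07 s; RTT = 6.72986e-07 s.
Cycle = t_tx + RTT = 1.27299e-06 s.
Utilization = t_tx / cycle = 6e-07/1.27299e-06 = 47.1 %.

47.1 %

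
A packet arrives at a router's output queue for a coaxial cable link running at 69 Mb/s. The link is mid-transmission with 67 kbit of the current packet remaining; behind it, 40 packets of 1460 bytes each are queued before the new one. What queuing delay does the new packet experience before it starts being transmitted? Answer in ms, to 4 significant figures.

7.742 ms

Each queued packet: L/R = 11680/69000000 = 0.169275 ms.
40 queued → 6.77101 ms.
Plus remaining 67000 bits of current packet: 0.971014 ms.
Queuing delay = 7.742 ms.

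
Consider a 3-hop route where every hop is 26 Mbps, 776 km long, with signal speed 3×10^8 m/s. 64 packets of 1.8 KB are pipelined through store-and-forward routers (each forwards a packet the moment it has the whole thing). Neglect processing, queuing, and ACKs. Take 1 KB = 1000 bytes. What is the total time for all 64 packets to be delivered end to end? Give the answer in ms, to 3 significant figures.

Per-hop transmission t_tx = L/R = 14400/26000000 = 0.553846 ms.
Per-hop propagation t_prop = 776000/300000000 = 2.58667 ms.
Pipeline fill: first packet needs 3·t_tx to clear all hops; remaining 63 packets each add one t_tx.
Total = (3+64-1)·t_tx + 3·t_prop = 66·0.553846 + 3·2.58667 = 44.3 ms.

44.3 ms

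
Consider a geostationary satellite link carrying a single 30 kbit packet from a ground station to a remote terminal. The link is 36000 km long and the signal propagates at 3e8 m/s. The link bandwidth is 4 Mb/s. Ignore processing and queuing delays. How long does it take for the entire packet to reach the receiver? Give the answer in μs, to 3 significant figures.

L = 30000 bits.
Transmission delay = L/R = 30000 / 4000000 = 7500 μs.
Propagation delay = d/s = 36000000 m / 300000000 m/s = 120000 μs.
Total = 128000 μs.

128000 μs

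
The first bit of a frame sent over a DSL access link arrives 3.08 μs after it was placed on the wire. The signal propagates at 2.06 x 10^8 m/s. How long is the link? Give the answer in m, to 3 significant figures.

634 m

d = s × t_prop = 206000000 × 3.08e-06 = 634 m.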